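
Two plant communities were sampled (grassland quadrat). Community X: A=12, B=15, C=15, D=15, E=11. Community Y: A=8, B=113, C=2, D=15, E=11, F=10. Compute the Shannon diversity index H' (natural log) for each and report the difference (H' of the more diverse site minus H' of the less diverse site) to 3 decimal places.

0.571

Community X: N=68, proportions 0.17647, 0.22059, 0.22059, 0.22059, 0.16176, giving H' = 1.60101 (working shown to 5 dp, full precision carried).
Community Y: N=159, proportions 0.05031, 0.71069, 0.01258, 0.09434, 0.06918, 0.06289, giving H' = 1.02966.
Difference = |1.60101 − 1.02966| = 0.57135, i.e. 0.571 to 3 decimal places.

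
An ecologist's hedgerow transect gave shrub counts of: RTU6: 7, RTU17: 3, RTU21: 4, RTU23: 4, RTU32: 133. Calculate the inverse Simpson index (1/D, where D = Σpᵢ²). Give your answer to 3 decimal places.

1.282

Total N = 7+3+4+4+133 = 151, so the proportions are 0.046358, 0.019868, 0.02649, 0.02649, 0.880795 (working shown to 6 dp, full precision carried).
D = 0.046358² + 0.019868² + 0.02649² + 0.02649² + 0.880795² = 0.002149 + 0.000395 + 0.000702 + 0.000702 + 0.775799 = 0.779747.
So 1/D = 1.28247, i.e. 1.282 to 3 decimal places.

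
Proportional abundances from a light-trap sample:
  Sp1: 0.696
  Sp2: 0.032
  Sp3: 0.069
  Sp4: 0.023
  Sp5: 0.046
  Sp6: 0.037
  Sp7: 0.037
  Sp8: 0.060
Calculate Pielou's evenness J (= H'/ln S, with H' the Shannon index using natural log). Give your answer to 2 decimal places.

H' = −Σ pᵢ ln pᵢ = −((-0.2522) + (-0.1101) + (-0.1845) + (-0.0868) + (-0.1416) + (-0.1220) + (-0.1220) + (-0.1688)) = 1.1880 (working shown to 4 dp, full precision carried).
With S = 8 species, ln S = 2.0794, so J = 1.1880/2.0794 = 0.5713, i.e. 0.57 to 2 decimal places.

0.57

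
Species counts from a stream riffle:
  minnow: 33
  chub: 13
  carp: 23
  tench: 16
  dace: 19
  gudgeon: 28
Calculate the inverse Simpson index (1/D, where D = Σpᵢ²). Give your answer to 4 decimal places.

5.4655

Total N = 33+13+23+16+19+28 = 132, so the proportions are 0.25, 0.09848485, 0.17424242, 0.12121212, 0.14393939, 0.21212121 (working shown to 8 dp, full precision carried).
D = 0.25² + 0.09848485² + 0.17424242² + 0.12121212² + 0.14393939² + 0.21212121² = 0.06250000 + 0.00969927 + 0.03036042 + 0.01469238 + 0.02071855 + 0.04499541 = 0.18296602.
So 1/D = 5.465496, i.e. 5.4655 to 4 decimal places.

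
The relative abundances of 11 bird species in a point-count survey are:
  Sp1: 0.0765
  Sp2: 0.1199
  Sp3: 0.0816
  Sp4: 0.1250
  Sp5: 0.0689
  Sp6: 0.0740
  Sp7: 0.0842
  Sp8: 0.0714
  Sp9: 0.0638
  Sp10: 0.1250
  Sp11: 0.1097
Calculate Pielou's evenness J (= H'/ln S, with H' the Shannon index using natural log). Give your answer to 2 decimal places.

H' = −Σ pᵢ ln pᵢ = −((-0.1966) + (-0.2543) + (-0.2045) + (-0.2599) + (-0.1843) + (-0.1927) + (-0.2084) + (-0.1885) + (-0.1756) + (-0.2599) + (-0.2424)) = 2.3671 (working shown to 4 dp, full precision carried).
With S = 11 species, ln S = 2.3979, so J = 2.3671/2.3979 = 0.9872, i.e. 0.99 to 2 decimal places.

0.99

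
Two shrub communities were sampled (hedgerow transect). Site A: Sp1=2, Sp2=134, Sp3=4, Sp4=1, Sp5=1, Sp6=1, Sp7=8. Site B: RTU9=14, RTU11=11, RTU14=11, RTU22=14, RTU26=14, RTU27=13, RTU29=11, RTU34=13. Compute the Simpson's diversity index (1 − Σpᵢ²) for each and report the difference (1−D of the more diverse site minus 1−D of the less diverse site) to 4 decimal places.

Site A: N=151, proportions 0.013245, 0.887417, 0.02649, 0.006623, 0.006623, 0.006623, 0.05298, giving 1−D = 0.208675 (working shown to 6 dp, full precision carried).
Site B: N=101, proportions 0.138614, 0.108911, 0.108911, 0.138614, 0.138614, 0.128713, 0.108911, 0.128713, giving 1−D = 0.873640.
Difference = |0.208675 − 0.873640| = 0.664965, i.e. 0.6650 to 4 decimal places.

0.6650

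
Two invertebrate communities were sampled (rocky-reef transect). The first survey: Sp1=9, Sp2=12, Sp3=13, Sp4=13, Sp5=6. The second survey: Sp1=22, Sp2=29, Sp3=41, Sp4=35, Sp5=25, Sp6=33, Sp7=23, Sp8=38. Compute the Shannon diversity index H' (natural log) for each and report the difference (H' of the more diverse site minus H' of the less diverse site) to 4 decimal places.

0.4825

The first survey: N=53, proportions 0.1698113, 0.2264151, 0.245283, 0.245283, 0.1132075, giving H' = 1.5734402 (working shown to 7 dp, full precision carried).
The second survey: N=246, proportions 0.0894309, 0.1178862, 0.1666667, 0.1422764, 0.101626, 0.1341463, 0.0934959, 0.1544715, giving H' = 2.0559436.
Difference = |1.5734402 − 2.0559436| = 0.4825034, i.e. 0.4825 to 4 decimal places.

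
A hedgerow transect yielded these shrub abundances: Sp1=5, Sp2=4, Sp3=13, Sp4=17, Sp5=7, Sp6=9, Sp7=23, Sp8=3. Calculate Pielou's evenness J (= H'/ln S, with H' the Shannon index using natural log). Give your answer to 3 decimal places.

Total N = 5+4+13+17+7+9+23+3 = 81, so the proportions are 0.06173, 0.04938, 0.16049, 0.20988, 0.08642, 0.11111, 0.28395, 0.03704 (working shown to 5 dp, full precision carried).
H' = −Σ pᵢ ln pᵢ = −((-0.17191) + (-0.14855) + (-0.29362) + (-0.32767) + (-0.21160) + (-0.24414) + (-0.35748) + (-0.12207)) = 1.87704.
With S = 8 species, ln S = 2.07944, so J = 1.87704/2.07944 = 0.90267, i.e. 0.903 to 3 decimal places.

0.903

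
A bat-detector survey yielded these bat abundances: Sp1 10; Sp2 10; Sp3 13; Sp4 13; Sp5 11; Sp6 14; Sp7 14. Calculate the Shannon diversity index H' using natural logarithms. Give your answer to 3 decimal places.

1.937

Total N = 10+10+13+13+11+14+14 = 85, so the proportions are 0.11765, 0.11765, 0.15294, 0.15294, 0.12941, 0.16471, 0.16471 (working shown to 5 dp, full precision carried).
Each pᵢ ln pᵢ term: 0.11765×(-2.14007)=-0.25177, 0.11765×(-2.14007)=-0.25177, 0.15294×(-1.87770)=-0.28718, 0.15294×(-1.87770)=-0.28718, 0.12941×(-2.04476)=-0.26462, 0.16471×(-1.80359)=-0.29706, 0.16471×(-1.80359)=-0.29706.
Sum = -1.93664, so H' = 1.937.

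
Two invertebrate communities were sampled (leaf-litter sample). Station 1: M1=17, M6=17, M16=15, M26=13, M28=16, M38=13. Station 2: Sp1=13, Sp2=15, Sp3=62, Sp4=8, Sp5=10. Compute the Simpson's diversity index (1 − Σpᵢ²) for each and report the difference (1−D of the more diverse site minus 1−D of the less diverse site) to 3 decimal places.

Station 1: N=91, proportions 0.18681, 0.18681, 0.16484, 0.14286, 0.17582, 0.14286, giving 1−D = 0.83130 (working shown to 5 dp, full precision carried).
Station 2: N=108, proportions 0.12037, 0.13889, 0.57407, 0.07407, 0.09259, giving 1−D = 0.62260.
Difference = |0.83130 − 0.62260| = 0.20870, i.e. 0.209 to 3 decimal places.

0.209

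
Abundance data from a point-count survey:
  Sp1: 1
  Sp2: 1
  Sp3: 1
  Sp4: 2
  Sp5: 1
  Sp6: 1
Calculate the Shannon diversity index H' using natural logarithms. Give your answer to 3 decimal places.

Total N = 1+1+1+2+1+1 = 7, so the proportions are 0.14286, 0.14286, 0.14286, 0.28571, 0.14286, 0.14286 (working shown to 5 dp, full precision carried).
Each pᵢ ln pᵢ term: 0.14286×(-1.94591)=-0.27799, 0.14286×(-1.94591)=-0.27799, 0.14286×(-1.94591)=-0.27799, 0.28571×(-1.25276)=-0.35793, 0.14286×(-1.94591)=-0.27799, 0.14286×(-1.94591)=-0.27799.
Sum = -1.74787, so H' = 1.748.

1.748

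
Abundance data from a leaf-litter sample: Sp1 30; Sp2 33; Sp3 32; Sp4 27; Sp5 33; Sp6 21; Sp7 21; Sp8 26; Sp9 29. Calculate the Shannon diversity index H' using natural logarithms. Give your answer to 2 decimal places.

2.18

Total N = 30+33+32+27+33+21+21+26+29 = 252, so the proportions are 0.119, 0.131, 0.127, 0.1071, 0.131, 0.0833, 0.0833, 0.1032, 0.1151 (working shown to 4 dp, full precision carried).
Each pᵢ ln pᵢ term: 0.119×(-2.1282)=-0.2534, 0.131×(-2.0329)=-0.2662, 0.127×(-2.0637)=-0.2621, 0.1071×(-2.2336)=-0.2393, 0.131×(-2.0329)=-0.2662, 0.0833×(-2.4849)=-0.2071, 0.0833×(-2.4849)=-0.2071, 0.1032×(-2.2713)=-0.2343, 0.1151×(-2.1621)=-0.2488.
Sum = -2.1845, so H' = 2.18.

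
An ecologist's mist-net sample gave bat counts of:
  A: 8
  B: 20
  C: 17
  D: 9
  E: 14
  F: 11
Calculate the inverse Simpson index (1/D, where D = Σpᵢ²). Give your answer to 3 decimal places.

5.422

Total N = 8+20+17+9+14+11 = 79, so the proportions are 0.1012658, 0.2531646, 0.2151899, 0.1139241, 0.1772152, 0.1392405 (working shown to 7 dp, full precision carried).
D = 0.1012658² + 0.2531646² + 0.2151899² + 0.1139241² + 0.1772152² + 0.1392405² = 0.0102548 + 0.0640923 + 0.0463067 + 0.0129787 + 0.0314052 + 0.0193879 = 0.1844256.
So 1/D = 5.42224, i.e. 5.422 to 3 decimal places.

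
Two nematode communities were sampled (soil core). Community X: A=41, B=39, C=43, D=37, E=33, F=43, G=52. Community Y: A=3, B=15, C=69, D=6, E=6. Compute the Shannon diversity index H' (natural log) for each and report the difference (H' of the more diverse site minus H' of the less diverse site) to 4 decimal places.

Community X: N=288, proportions 0.142361, 0.135417, 0.149306, 0.128472, 0.114583, 0.149306, 0.180556, giving H' = 1.937086 (working shown to 6 dp, full precision carried).
Community Y: N=99, proportions 0.030303, 0.151515, 0.69697, 0.060606, 0.060606, giving H' = 0.983291.
Difference = |1.937086 − 0.983291| = 0.953795, i.e. 0.9538 to 4 decimal places.

0.9538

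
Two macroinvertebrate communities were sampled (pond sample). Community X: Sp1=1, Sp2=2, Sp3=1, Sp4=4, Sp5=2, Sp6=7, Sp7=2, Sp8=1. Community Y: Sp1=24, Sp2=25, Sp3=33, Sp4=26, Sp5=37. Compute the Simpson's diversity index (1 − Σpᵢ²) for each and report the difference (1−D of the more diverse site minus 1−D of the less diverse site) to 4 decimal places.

0.0062

Community X: N=20, proportions 0.05, 0.1, 0.05, 0.2, 0.1, 0.35, 0.1, 0.05, giving 1−D = 0.800000 (working shown to 6 dp, full precision carried).
Community Y: N=145, proportions 0.165517, 0.172414, 0.227586, 0.17931, 0.255172, giving 1−D = 0.793817.
Difference = |0.800000 − 0.793817| = 0.006183, i.e. 0.0062 to 4 decimal places.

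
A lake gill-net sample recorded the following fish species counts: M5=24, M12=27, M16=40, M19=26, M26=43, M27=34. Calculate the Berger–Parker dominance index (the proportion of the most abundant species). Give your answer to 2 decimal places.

0.22

Total N = 24+27+40+26+43+34 = 194, so the proportions are 0.1237, 0.1392, 0.2062, 0.134, 0.2216, 0.1753 (working shown to 4 dp, full precision carried).
The largest proportion is 0.2216, i.e. d = 0.22 to 2 decimal places.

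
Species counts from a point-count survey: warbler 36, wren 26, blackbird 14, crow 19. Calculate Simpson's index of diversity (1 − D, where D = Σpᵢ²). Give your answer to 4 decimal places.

Total N = 36+26+14+19 = 95, so the proportions are 0.378947, 0.273684, 0.147368, 0.2 (working shown to 6 dp, full precision carried).
D = 0.378947² + 0.273684² + 0.147368² + 0.2² = 0.143601 + 0.074903 + 0.021717 + 0.040000 = 0.280222.
So 1 − D = 0.719778, i.e. 0.7198 to 4 decimal places.

0.7198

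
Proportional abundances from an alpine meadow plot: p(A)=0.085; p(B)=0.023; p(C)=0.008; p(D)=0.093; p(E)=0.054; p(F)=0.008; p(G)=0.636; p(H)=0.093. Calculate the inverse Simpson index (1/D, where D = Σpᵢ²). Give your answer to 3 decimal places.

2.312

D = 0.085² + 0.023² + 0.008² + 0.093² + 0.054² + 0.008² + 0.636² + 0.093² = 0.007225 + 0.000529 + 0.000064 + 0.008649 + 0.002916 + 0.000064 + 0.404496 + 0.008649 = 0.432592 (working shown to 6 dp, full precision carried).
So 1/D = 2.31165, i.e. 2.312 to 3 decimal places.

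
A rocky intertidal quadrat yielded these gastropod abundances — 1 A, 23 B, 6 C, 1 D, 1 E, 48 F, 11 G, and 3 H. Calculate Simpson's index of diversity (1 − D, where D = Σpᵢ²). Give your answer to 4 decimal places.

Total N = 1+23+6+1+1+48+11+3 = 94, so the proportions are 0.010638, 0.244681, 0.06383, 0.010638, 0.010638, 0.510638, 0.117021, 0.031915 (working shown to 6 dp, full precision carried).
D = 0.010638² + 0.244681² + 0.06383² + 0.010638² + 0.010638² + 0.510638² + 0.117021² + 0.031915² = 0.000113 + 0.059869 + 0.004074 + 0.000113 + 0.000113 + 0.260751 + 0.013694 + 0.001019 = 0.339746.
So 1 − D = 0.660254, i.e. 0.6603 to 4 decimal places.

0.6603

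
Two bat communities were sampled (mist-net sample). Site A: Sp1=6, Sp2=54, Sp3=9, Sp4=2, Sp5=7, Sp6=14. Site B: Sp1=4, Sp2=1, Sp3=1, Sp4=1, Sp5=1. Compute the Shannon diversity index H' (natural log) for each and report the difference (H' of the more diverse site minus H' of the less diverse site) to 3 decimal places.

0.102

Site A: N=92, proportions 0.065217, 0.586957, 0.097826, 0.021739, 0.076087, 0.152174, giving H' = 1.283906 (working shown to 6 dp, full precision carried).
Site B: N=8, proportions 0.5, 0.125, 0.125, 0.125, 0.125, giving H' = 1.386294.
Difference = |1.283906 − 1.386294| = 0.102388, i.e. 0.102 to 3 decimal places.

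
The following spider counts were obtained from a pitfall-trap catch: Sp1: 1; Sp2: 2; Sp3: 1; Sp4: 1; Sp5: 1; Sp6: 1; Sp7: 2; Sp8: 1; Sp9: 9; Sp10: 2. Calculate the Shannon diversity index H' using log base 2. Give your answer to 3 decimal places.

Total N = 1+2+1+1+1+1+2+1+9+2 = 21, so the proportions are 0.04762, 0.09524, 0.04762, 0.04762, 0.04762, 0.04762, 0.09524, 0.04762, 0.42857, 0.09524 (working shown to 5 dp, full precision carried).
Each pᵢ log₂ pᵢ term: 0.04762×(-4.39232)=-0.20916, 0.09524×(-3.39232)=-0.32308, 0.04762×(-4.39232)=-0.20916, 0.04762×(-4.39232)=-0.20916, 0.04762×(-4.39232)=-0.20916, 0.04762×(-4.39232)=-0.20916, 0.09524×(-3.39232)=-0.32308, 0.04762×(-4.39232)=-0.20916, 0.42857×(-1.22239)=-0.52388, 0.09524×(-3.39232)=-0.32308.
Sum = -2.74806, so H' = 2.748.

2.748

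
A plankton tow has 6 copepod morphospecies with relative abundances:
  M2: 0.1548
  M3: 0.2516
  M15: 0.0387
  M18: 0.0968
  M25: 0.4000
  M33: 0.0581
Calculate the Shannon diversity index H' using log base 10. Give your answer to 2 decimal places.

Each pᵢ log₁₀ pᵢ term (working shown to 4 dp, full precision carried): 0.1548×(-0.8102)=-0.1254, 0.2516×(-0.5993)=-0.1508, 0.0387×(-1.4123)=-0.0547, 0.0968×(-1.0141)=-0.0982, 0.4×(-0.3979)=-0.1592, 0.0581×(-1.2358)=-0.0718.
Sum = -0.6600, so H' = 0.66.

0.66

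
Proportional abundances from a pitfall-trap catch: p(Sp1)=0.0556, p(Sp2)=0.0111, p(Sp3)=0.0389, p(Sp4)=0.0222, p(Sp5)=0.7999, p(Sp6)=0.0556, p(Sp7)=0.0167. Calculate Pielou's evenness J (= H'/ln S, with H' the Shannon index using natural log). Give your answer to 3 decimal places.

0.426

H' = −Σ pᵢ ln pᵢ = −((-0.16066) + (-0.04996) + (-0.12630) + (-0.08453) + (-0.17859) + (-0.16066) + (-0.06834)) = 0.82904 (working shown to 5 dp, full precision carried).
With S = 7 species, ln S = 1.94591, so J = 0.82904/1.94591 = 0.42604, i.e. 0.426 to 3 decimal places.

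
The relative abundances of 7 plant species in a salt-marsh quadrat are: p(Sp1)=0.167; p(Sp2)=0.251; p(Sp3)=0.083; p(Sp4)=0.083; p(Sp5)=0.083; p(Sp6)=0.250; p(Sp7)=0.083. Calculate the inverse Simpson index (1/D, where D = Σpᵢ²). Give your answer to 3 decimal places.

5.527

D = 0.167² + 0.251² + 0.083² + 0.083² + 0.083² + 0.25² + 0.083² = 0.0278890 + 0.0630010 + 0.0068890 + 0.0068890 + 0.0068890 + 0.0625000 + 0.0068890 = 0.1809460 (working shown to 7 dp, full precision carried).
So 1/D = 5.52651, i.e. 5.527 to 3 decimal places.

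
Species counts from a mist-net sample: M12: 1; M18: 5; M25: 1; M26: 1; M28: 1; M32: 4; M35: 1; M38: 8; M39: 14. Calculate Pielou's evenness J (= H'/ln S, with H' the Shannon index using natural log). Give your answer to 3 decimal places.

0.782

Total N = 1+5+1+1+1+4+1+8+14 = 36, so the proportions are 0.02778, 0.13889, 0.02778, 0.02778, 0.02778, 0.11111, 0.02778, 0.22222, 0.38889 (working shown to 5 dp, full precision carried).
H' = −Σ pᵢ ln pᵢ = −((-0.09954) + (-0.27418) + (-0.09954) + (-0.09954) + (-0.09954) + (-0.24414) + (-0.09954) + (-0.33424) + (-0.36729)) = 1.71755.
With S = 9 species, ln S = 2.19722, so J = 1.71755/2.19722 = 0.78169, i.e. 0.782 to 3 decimal places.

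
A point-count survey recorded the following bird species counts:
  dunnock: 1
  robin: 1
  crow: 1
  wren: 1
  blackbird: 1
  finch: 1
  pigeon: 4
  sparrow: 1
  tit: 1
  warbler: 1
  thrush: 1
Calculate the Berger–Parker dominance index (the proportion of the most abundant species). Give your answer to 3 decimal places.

0.286

Total N = 1+1+1+1+1+1+4+1+1+1+1 = 14, so the proportions are 0.07143, 0.07143, 0.07143, 0.07143, 0.07143, 0.07143, 0.28571, 0.07143, 0.07143, 0.07143, 0.07143 (working shown to 5 dp, full precision carried).
The largest proportion is 0.28571, i.e. d = 0.286 to 3 decimal places.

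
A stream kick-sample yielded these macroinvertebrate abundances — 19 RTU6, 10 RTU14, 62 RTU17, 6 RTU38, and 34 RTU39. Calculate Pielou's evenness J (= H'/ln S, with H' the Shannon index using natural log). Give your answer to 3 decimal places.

0.821

Total N = 19+10+62+6+34 = 131, so the proportions are 0.14504, 0.07634, 0.47328, 0.0458, 0.25954 (working shown to 5 dp, full precision carried).
H' = −Σ pᵢ ln pᵢ = −((-0.28003) + (-0.19638) + (-0.35405) + (-0.14123) + (-0.35008)) = 1.32177.
With S = 5 species, ln S = 1.60944, so J = 1.32177/1.60944 = 0.82126, i.e. 0.821 to 3 decimal places.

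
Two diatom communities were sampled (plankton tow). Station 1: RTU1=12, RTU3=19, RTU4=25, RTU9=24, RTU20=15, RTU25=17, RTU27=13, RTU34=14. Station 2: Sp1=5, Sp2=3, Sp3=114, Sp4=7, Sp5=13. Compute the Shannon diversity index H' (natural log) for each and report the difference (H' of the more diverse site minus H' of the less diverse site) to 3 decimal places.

Station 1: N=139, proportions 0.08633, 0.13669, 0.17986, 0.17266, 0.10791, 0.1223, 0.09353, 0.10072, giving H' = 2.04537 (working shown to 5 dp, full precision carried).
Station 2: N=142, proportions 0.03521, 0.02113, 0.80282, 0.0493, 0.09155, giving H' = 0.74290.
Difference = |2.04537 − 0.74290| = 1.30247, i.e. 1.302 to 3 decimal places.

1.302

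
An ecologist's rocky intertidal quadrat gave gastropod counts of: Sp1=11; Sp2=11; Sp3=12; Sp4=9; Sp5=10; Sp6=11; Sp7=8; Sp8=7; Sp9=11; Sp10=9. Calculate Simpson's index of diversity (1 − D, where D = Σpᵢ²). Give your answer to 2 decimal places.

0.90

Total N = 11+11+12+9+10+11+8+7+11+9 = 99, so the proportions are 0.1111, 0.1111, 0.1212, 0.0909, 0.101, 0.1111, 0.0808, 0.0707, 0.1111, 0.0909 (working shown to 4 dp, full precision carried).
D = 0.1111² + 0.1111² + 0.1212² + 0.0909² + 0.101² + 0.1111² + 0.0808² + 0.0707² + 0.1111² + 0.0909² = 0.0123 + 0.0123 + 0.0147 + 0.0083 + 0.0102 + 0.0123 + 0.0065 + 0.0050 + 0.0123 + 0.0083 = 0.1023.
So 1 − D = 0.8977, i.e. 0.90 to 2 decimal places.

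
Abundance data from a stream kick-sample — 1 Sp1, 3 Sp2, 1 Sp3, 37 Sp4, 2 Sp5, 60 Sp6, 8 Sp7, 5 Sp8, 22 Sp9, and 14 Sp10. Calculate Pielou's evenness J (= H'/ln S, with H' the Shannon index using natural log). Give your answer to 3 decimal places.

Total N = 1+3+1+37+2+60+8+5+22+14 = 153, so the proportions are 0.00654, 0.01961, 0.00654, 0.24183, 0.01307, 0.39216, 0.05229, 0.03268, 0.14379, 0.0915 (working shown to 5 dp, full precision carried).
H' = −Σ pᵢ ln pᵢ = −((-0.03288) + (-0.07709) + (-0.03288) + (-0.34328) + (-0.05670) + (-0.36710) + (-0.15430) + (-0.11180) + (-0.27887) + (-0.21882)) = 1.67371.
With S = 10 species, ln S = 2.30259, so J = 1.67371/2.30259 = 0.72688, i.e. 0.727 to 3 decimal places.

0.727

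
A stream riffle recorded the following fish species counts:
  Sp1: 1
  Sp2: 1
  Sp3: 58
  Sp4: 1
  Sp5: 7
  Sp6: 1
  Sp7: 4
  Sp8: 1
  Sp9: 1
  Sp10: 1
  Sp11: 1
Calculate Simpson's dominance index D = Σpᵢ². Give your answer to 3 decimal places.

Total N = 1+1+58+1+7+1+4+1+1+1+1 = 77, so the proportions are 0.01299, 0.01299, 0.75325, 0.01299, 0.09091, 0.01299, 0.05195, 0.01299, 0.01299, 0.01299, 0.01299 (working shown to 5 dp, full precision carried).
D = 0.01299² + 0.01299² + 0.75325² + 0.01299² + 0.09091² + 0.01299² + 0.05195² + 0.01299² + 0.01299² + 0.01299² + 0.01299² = 0.00017 + 0.00017 + 0.56738 + 0.00017 + 0.00826 + 0.00017 + 0.00270 + 0.00017 + 0.00017 + 0.00017 + 0.00017 = 0.57969.
To 3 decimal places, D = 0.580.

0.580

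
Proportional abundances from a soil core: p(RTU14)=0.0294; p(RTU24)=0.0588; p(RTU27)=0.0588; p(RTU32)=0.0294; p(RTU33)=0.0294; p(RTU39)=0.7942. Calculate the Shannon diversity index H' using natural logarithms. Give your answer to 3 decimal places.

0.827

Each pᵢ ln pᵢ term (working shown to 5 dp, full precision carried): 0.0294×(-3.52676)=-0.10369, 0.0588×(-2.83361)=-0.16662, 0.0588×(-2.83361)=-0.16662, 0.0294×(-3.52676)=-0.10369, 0.0294×(-3.52676)=-0.10369, 0.7942×(-0.23042)=-0.18300.
Sum = -0.82729, so H' = 0.827.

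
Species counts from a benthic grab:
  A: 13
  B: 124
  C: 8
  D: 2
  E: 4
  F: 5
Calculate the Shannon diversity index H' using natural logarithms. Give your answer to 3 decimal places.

Total N = 13+124+8+2+4+5 = 156, so the proportions are 0.08333, 0.79487, 0.05128, 0.01282, 0.02564, 0.03205 (working shown to 5 dp, full precision carried).
Each pᵢ ln pᵢ term: 0.08333×(-2.48491)=-0.20708, 0.79487×(-0.22957)=-0.18248, 0.05128×(-2.97041)=-0.15233, 0.01282×(-4.35671)=-0.05586, 0.02564×(-3.66356)=-0.09394, 0.03205×(-3.44042)=-0.11027.
Sum = -0.80195, so H' = 0.802.

0.802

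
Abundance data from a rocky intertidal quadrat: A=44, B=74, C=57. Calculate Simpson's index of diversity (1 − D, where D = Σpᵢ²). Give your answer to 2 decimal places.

Total N = 44+74+57 = 175, so the proportions are 0.2514, 0.4229, 0.3257 (working shown to 4 dp, full precision carried).
D = 0.2514² + 0.4229² + 0.3257² = 0.0632 + 0.1788 + 0.1061 = 0.3481.
So 1 − D = 0.6519, i.e. 0.65 to 2 decimal places.

0.65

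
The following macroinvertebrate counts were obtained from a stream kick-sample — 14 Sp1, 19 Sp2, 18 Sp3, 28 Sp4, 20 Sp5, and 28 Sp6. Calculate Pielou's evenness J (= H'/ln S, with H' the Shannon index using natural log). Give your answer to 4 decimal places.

0.9834

Total N = 14+19+18+28+20+28 = 127, so the proportions are 0.110236, 0.149606, 0.141732, 0.220472, 0.15748, 0.220472 (working shown to 6 dp, full precision carried).
H' = −Σ pᵢ ln pᵢ = −((-0.243085) + (-0.284214) + (-0.276919) + (-0.333350) + (-0.291095) + (-0.333350)) = 1.762014.
With S = 6 species, ln S = 1.791759, so J = 1.762014/1.791759 = 0.983399, i.e. 0.9834 to 4 decimal places.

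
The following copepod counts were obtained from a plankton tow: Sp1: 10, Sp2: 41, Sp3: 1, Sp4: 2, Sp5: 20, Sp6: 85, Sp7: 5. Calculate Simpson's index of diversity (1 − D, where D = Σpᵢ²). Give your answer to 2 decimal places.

Total N = 10+41+1+2+20+85+5 = 164, so the proportions are 0.061, 0.25, 0.0061, 0.0122, 0.122, 0.5183, 0.0305 (working shown to 4 dp, full precision carried).
D = 0.061² + 0.25² + 0.0061² + 0.0122² + 0.122² + 0.5183² + 0.0305² = 0.0037 + 0.0625 + 0.0000 + 0.0001 + 0.0149 + 0.2686 + 0.0009 = 0.3508.
So 1 − D = 0.6492, i.e. 0.65 to 2 decimal places.

0.65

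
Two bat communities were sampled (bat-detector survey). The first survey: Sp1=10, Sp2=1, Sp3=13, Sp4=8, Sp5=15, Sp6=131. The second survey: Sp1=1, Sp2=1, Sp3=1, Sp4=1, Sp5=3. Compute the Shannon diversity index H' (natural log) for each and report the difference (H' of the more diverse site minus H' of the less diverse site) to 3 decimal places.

The first survey: N=178, proportions 0.05618, 0.00562, 0.07303, 0.04494, 0.08427, 0.73596, giving H' = 0.95551 (working shown to 5 dp, full precision carried).
The second survey: N=7, proportions 0.14286, 0.14286, 0.14286, 0.14286, 0.42857, giving H' = 1.47508.
Difference = |0.95551 − 1.47508| = 0.51957, i.e. 0.520 to 3 decimal places.

0.520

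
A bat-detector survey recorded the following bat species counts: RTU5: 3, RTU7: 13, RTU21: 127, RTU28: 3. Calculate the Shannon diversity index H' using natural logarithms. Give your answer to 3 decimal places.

0.496

Total N = 3+13+127+3 = 146, so the proportions are 0.02055, 0.08904, 0.86986, 0.02055 (working shown to 5 dp, full precision carried).
Each pᵢ ln pᵢ term: 0.02055×(-3.88499)=-0.07983, 0.08904×(-2.41866)=-0.21536, 0.86986×(-0.13942)=-0.12128, 0.02055×(-3.88499)=-0.07983.
Sum = -0.49629, so H' = 0.496.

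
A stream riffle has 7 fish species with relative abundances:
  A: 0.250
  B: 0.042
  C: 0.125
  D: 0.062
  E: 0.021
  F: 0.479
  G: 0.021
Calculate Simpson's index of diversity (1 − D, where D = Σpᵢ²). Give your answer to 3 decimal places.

0.686

D = 0.25² + 0.042² + 0.125² + 0.062² + 0.021² + 0.479² + 0.021² = 0.06250 + 0.00176 + 0.01562 + 0.00384 + 0.00044 + 0.22944 + 0.00044 = 0.31406 (working shown to 5 dp, full precision carried).
So 1 − D = 0.68594, i.e. 0.686 to 3 decimal places.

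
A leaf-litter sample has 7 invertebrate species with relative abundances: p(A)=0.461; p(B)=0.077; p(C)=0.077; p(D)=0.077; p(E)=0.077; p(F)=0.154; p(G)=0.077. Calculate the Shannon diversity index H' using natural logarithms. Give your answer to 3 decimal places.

1.632

Each pᵢ ln pᵢ term (working shown to 5 dp, full precision carried): 0.461×(-0.77436)=-0.35698, 0.077×(-2.56395)=-0.19742, 0.077×(-2.56395)=-0.19742, 0.077×(-2.56395)=-0.19742, 0.077×(-2.56395)=-0.19742, 0.154×(-1.87080)=-0.28810, 0.077×(-2.56395)=-0.19742.
Sum = -1.63220, so H' = 1.632.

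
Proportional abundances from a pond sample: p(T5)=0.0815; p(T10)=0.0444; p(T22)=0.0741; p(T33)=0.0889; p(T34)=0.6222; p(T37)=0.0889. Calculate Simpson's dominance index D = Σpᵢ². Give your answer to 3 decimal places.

0.417

D = 0.0815² + 0.0444² + 0.0741² + 0.0889² + 0.6222² + 0.0889² = 0.00664 + 0.00197 + 0.00549 + 0.00790 + 0.38713 + 0.00790 = 0.41704 (working shown to 5 dp, full precision carried).
To 3 decimal places, D = 0.417.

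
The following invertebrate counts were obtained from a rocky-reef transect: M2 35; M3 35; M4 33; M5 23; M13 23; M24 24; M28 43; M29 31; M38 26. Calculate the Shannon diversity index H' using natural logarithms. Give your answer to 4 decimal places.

2.1748

Total N = 35+35+33+23+23+24+43+31+26 = 273, so the proportions are 0.128205, 0.128205, 0.120879, 0.084249, 0.084249, 0.087912, 0.157509, 0.113553, 0.095238 (working shown to 6 dp, full precision carried).
Each pᵢ ln pᵢ term: 0.128205×(-2.054124)=-0.263349, 0.128205×(-2.054124)=-0.263349, 0.120879×(-2.112964)=-0.255413, 0.084249×(-2.473978)=-0.208430, 0.084249×(-2.473978)=-0.208430, 0.087912×(-2.431418)=-0.213751, 0.157509×(-1.848272)=-0.291120, 0.113553×(-2.175485)=-0.247033, 0.095238×(-2.351375)=-0.223941.
Sum = -2.174817, so H' = 2.1748.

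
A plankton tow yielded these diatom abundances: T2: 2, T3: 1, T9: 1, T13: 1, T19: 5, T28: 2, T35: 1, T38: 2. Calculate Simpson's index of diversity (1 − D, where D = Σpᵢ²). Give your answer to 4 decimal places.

Total N = 2+1+1+1+5+2+1+2 = 15, so the proportions are 0.133333, 0.066667, 0.066667, 0.066667, 0.333333, 0.133333, 0.066667, 0.133333 (working shown to 6 dp, full precision carried).
D = 0.133333² + 0.066667² + 0.066667² + 0.066667² + 0.333333² + 0.133333² + 0.066667² + 0.133333² = 0.017778 + 0.004444 + 0.004444 + 0.004444 + 0.111111 + 0.017778 + 0.004444 + 0.017778 = 0.182222.
So 1 − D = 0.817778, i.e. 0.8178 to 4 decimal places.

0.8178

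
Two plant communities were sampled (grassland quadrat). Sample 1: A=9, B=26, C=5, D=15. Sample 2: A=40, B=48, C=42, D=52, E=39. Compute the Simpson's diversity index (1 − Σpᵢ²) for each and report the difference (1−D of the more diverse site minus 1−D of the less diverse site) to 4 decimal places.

0.1303

Sample 1: N=55, proportions 0.16363636, 0.47272727, 0.09090909, 0.27272727, giving 1−D = 0.66710744 (working shown to 8 dp, full precision carried).
Sample 2: N=221, proportions 0.18099548, 0.21719457, 0.19004525, 0.23529412, 0.17647059, giving 1−D = 0.79744477.
Difference = |0.66710744 − 0.79744477| = 0.13033733, i.e. 0.1303 to 4 decimal places.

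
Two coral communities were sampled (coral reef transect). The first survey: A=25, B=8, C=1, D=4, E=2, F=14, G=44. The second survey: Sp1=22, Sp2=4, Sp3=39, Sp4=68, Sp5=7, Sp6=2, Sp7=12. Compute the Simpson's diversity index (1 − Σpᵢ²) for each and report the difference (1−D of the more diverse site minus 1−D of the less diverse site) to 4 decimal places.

0.0074

The first survey: N=98, proportions 0.255102, 0.081633, 0.010204, 0.040816, 0.020408, 0.142857, 0.44898, giving 1−D = 0.704082 (working shown to 6 dp, full precision carried).
The second survey: N=154, proportions 0.142857, 0.025974, 0.253247, 0.441558, 0.045455, 0.012987, 0.077922, giving 1−D = 0.711503.
Difference = |0.704082 − 0.711503| = 0.007421, i.e. 0.0074 to 4 decimal places.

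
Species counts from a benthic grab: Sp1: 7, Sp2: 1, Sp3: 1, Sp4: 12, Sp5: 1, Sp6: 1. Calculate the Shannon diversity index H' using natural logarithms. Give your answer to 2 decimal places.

1.25

Total N = 7+1+1+12+1+1 = 23, so the proportions are 0.3043, 0.0435, 0.0435, 0.5217, 0.0435, 0.0435 (working shown to 4 dp, full precision carried).
Each pᵢ ln pᵢ term: 0.3043×(-1.1896)=-0.3620, 0.0435×(-3.1355)=-0.1363, 0.0435×(-3.1355)=-0.1363, 0.5217×(-0.6506)=-0.3394, 0.0435×(-3.1355)=-0.1363, 0.0435×(-3.1355)=-0.1363.
Sum = -1.2468, so H' = 1.25.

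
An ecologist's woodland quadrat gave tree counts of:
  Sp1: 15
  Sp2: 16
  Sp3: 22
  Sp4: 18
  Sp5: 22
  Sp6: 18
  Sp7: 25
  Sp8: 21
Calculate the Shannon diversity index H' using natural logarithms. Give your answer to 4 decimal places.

2.0661

Total N = 15+16+22+18+22+18+25+21 = 157, so the proportions are 0.095541, 0.101911, 0.140127, 0.11465, 0.140127, 0.11465, 0.159236, 0.133758 (working shown to 6 dp, full precision carried).
Each pᵢ ln pᵢ term: 0.095541×(-2.348196)=-0.224350, 0.101911×(-2.283657)=-0.232729, 0.140127×(-1.965203)=-0.275379, 0.11465×(-2.165874)=-0.248317, 0.140127×(-1.965203)=-0.275379, 0.11465×(-2.165874)=-0.248317, 0.159236×(-1.837370)=-0.292575, 0.133758×(-2.011723)=-0.269084.
Sum = -2.066129, so H' = 2.0661.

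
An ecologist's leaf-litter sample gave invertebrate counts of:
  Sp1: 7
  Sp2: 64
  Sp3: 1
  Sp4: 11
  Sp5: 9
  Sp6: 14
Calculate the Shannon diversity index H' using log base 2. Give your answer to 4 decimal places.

1.7889

Total N = 7+64+1+11+9+14 = 106, so the proportions are 0.066038, 0.603774, 0.009434, 0.103774, 0.084906, 0.132075 (working shown to 6 dp, full precision carried).
Each pᵢ log₂ pᵢ term: 0.066038×(-3.920566)=-0.258905, 0.603774×(-0.727920)=-0.439499, 0.009434×(-6.727920)=-0.063471, 0.103774×(-3.268489)=-0.339183, 0.084906×(-3.557995)=-0.302094, 0.132075×(-2.920566)=-0.385735.
Sum = -1.788887, so H' = 1.7889.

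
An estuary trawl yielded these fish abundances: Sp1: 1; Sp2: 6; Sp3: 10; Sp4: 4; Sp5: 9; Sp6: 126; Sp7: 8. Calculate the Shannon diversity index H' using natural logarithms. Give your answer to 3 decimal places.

0.922

Total N = 1+6+10+4+9+126+8 = 164, so the proportions are 0.0061, 0.03659, 0.06098, 0.02439, 0.05488, 0.76829, 0.04878 (working shown to 5 dp, full precision carried).
Each pᵢ ln pᵢ term: 0.0061×(-5.09987)=-0.03110, 0.03659×(-3.30811)=-0.12103, 0.06098×(-2.79728)=-0.17057, 0.02439×(-3.71357)=-0.09057, 0.05488×(-2.90264)=-0.15929, 0.76829×(-0.26358)=-0.20251, 0.04878×(-3.02042)=-0.14734.
Sum = -0.92241, so H' = 0.922.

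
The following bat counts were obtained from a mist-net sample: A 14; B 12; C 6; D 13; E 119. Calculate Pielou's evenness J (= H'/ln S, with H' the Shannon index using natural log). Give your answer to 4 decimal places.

0.5941

Total N = 14+12+6+13+119 = 164, so the proportions are 0.085366, 0.073171, 0.036585, 0.079268, 0.72561 (working shown to 6 dp, full precision carried).
H' = −Σ pᵢ ln pᵢ = −((-0.210069) + (-0.191339) + (-0.121028) + (-0.200939) + (-0.232734)) = 0.956109.
With S = 5 species, ln S = 1.609438, so J = 0.956109/1.609438 = 0.594064, i.e. 0.5941 to 4 decimal places.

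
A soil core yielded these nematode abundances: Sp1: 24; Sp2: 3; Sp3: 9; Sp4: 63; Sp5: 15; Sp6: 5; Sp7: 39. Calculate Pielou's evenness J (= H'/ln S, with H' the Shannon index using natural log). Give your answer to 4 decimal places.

Total N = 24+3+9+63+15+5+39 = 158, so the proportions are 0.151899, 0.018987, 0.056962, 0.398734, 0.094937, 0.031646, 0.246835 (working shown to 6 dp, full precision carried).
H' = −Σ pᵢ ln pᵢ = −((-0.286259) + (-0.075265) + (-0.163217) + (-0.366620) + (-0.223533) + (-0.109277) + (-0.345331)) = 1.569503.
With S = 7 species, ln S = 1.945910, so J = 1.569503/1.945910 = 0.806565, i.e. 0.8066 to 4 decimal places.

0.8066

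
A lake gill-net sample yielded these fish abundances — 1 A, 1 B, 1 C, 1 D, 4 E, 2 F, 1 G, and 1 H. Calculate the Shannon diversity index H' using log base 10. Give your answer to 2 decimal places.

Total N = 1+1+1+1+4+2+1+1 = 12, so the proportions are 0.0833, 0.0833, 0.0833, 0.0833, 0.3333, 0.1667, 0.0833, 0.0833 (working shown to 4 dp, full precision carried).
Each pᵢ log₁₀ pᵢ term: 0.0833×(-1.0792)=-0.0899, 0.0833×(-1.0792)=-0.0899, 0.0833×(-1.0792)=-0.0899, 0.0833×(-1.0792)=-0.0899, 0.3333×(-0.4771)=-0.1590, 0.1667×(-0.7782)=-0.1297, 0.0833×(-1.0792)=-0.0899, 0.0833×(-1.0792)=-0.0899.
Sum = -0.8283, so H' = 0.83.

0.83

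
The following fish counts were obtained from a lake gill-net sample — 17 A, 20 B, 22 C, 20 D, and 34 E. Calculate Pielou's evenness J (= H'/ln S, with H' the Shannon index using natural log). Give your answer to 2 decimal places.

0.98

Total N = 17+20+22+20+34 = 113, so the proportions are 0.1504, 0.177, 0.1947, 0.177, 0.3009 (working shown to 4 dp, full precision carried).
H' = −Σ pᵢ ln pᵢ = −((-0.2850) + (-0.3065) + (-0.3186) + (-0.3065) + (-0.3614)) = 1.5779.
With S = 5 species, ln S = 1.6094, so J = 1.5779/1.6094 = 0.9804, i.e. 0.98 to 2 decimal places.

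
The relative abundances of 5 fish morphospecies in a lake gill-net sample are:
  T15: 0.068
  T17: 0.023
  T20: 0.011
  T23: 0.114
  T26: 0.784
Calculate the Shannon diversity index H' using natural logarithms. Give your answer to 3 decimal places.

Each pᵢ ln pᵢ term (working shown to 5 dp, full precision carried): 0.068×(-2.68825)=-0.18280, 0.023×(-3.77226)=-0.08676, 0.011×(-4.50986)=-0.04961, 0.114×(-2.17156)=-0.24756, 0.784×(-0.24335)=-0.19078.
Sum = -0.75751, so H' = 0.758.

0.758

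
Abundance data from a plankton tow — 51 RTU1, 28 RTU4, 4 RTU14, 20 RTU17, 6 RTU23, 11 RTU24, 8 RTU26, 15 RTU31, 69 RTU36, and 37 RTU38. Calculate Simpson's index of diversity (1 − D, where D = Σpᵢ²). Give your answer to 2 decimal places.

Total N = 51+28+4+20+6+11+8+15+69+37 = 249, so the proportions are 0.2048, 0.1124, 0.0161, 0.0803, 0.0241, 0.0442, 0.0321, 0.0602, 0.2771, 0.1486 (working shown to 4 dp, full precision carried).
D = 0.2048² + 0.1124² + 0.0161² + 0.0803² + 0.0241² + 0.0442² + 0.0321² + 0.0602² + 0.2771² + 0.1486² = 0.0420 + 0.0126 + 0.0003 + 0.0065 + 0.0006 + 0.0020 + 0.0010 + 0.0036 + 0.0768 + 0.0221 = 0.1674.
So 1 − D = 0.8326, i.e. 0.83 to 2 decimal places.

0.83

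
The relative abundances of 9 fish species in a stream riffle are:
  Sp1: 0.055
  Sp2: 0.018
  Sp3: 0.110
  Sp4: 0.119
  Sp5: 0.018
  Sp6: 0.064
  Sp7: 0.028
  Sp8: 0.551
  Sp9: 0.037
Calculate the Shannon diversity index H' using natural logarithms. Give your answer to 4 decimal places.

1.5267

Each pᵢ ln pᵢ term (working shown to 6 dp, full precision carried): 0.055×(-2.900422)=-0.159523, 0.018×(-4.017384)=-0.072313, 0.11×(-2.207275)=-0.242800, 0.119×(-2.128632)=-0.253307, 0.018×(-4.017384)=-0.072313, 0.064×(-2.748872)=-0.175928, 0.028×(-3.575551)=-0.100115, 0.551×(-0.596020)=-0.328407, 0.037×(-3.296837)=-0.121983.
Sum = -1.526690, so H' = 1.5267.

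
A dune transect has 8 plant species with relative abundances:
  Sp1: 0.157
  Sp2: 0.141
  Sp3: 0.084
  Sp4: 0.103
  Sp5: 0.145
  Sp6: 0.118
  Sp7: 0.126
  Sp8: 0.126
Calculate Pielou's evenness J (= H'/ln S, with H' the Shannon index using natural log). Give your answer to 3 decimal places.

0.992

H' = −Σ pᵢ ln pᵢ = −((-0.29069) + (-0.27622) + (-0.20806) + (-0.23412) + (-0.28000) + (-0.25217) + (-0.26101) + (-0.26101)) = 2.06327 (working shown to 5 dp, full precision carried).
With S = 8 species, ln S = 2.07944, so J = 2.06327/2.07944 = 0.99222, i.e. 0.992 to 3 decimal places.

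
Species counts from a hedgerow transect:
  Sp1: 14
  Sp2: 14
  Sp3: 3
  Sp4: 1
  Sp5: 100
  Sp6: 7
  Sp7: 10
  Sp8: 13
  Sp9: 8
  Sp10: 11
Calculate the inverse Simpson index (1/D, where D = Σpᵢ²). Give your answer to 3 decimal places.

3.004

Total N = 14+14+3+1+100+7+10+13+8+11 = 181, so the proportions are 0.077348, 0.077348, 0.016575, 0.005525, 0.552486, 0.038674, 0.055249, 0.071823, 0.044199, 0.060773 (working shown to 6 dp, full precision carried).
D = 0.077348² + 0.077348² + 0.016575² + 0.005525² + 0.552486² + 0.038674² + 0.055249² + 0.071823² + 0.044199² + 0.060773² = 0.005983 + 0.005983 + 0.000275 + 0.000031 + 0.305241 + 0.001496 + 0.003052 + 0.005159 + 0.001954 + 0.003693 = 0.332865.
So 1/D = 3.00422, i.e. 3.004 to 3 decimal places.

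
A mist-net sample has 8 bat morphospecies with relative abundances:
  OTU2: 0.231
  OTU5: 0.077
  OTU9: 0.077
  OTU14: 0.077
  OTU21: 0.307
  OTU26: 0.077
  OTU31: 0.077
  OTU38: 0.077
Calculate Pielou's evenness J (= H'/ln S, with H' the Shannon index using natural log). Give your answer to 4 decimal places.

H' = −Σ pᵢ ln pᵢ = −((-0.338493) + (-0.197424) + (-0.197424) + (-0.197424) + (-0.362539) + (-0.197424) + (-0.197424) + (-0.197424)) = 1.885576 (working shown to 6 dp, full precision carried).
With S = 8 species, ln S = 2.079442, so J = 1.885576/2.079442 = 0.906771, i.e. 0.9068 to 4 decimal places.

0.9068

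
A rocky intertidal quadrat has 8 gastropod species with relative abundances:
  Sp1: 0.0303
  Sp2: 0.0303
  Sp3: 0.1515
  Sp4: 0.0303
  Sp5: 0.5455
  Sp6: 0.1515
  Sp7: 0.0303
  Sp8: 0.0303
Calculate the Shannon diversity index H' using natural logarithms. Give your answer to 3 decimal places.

1.432

Each pᵢ ln pᵢ term (working shown to 5 dp, full precision carried): 0.0303×(-3.49661)=-0.10595, 0.0303×(-3.49661)=-0.10595, 0.1515×(-1.88717)=-0.28591, 0.0303×(-3.49661)=-0.10595, 0.5455×(-0.60605)=-0.33060, 0.1515×(-1.88717)=-0.28591, 0.0303×(-3.49661)=-0.10595, 0.0303×(-3.49661)=-0.10595.
Sum = -1.43215, so H' = 1.432.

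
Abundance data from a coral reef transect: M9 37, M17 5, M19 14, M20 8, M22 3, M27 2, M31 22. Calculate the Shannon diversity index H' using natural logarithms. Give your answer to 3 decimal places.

Total N = 37+5+14+8+3+2+22 = 91, so the proportions are 0.40659, 0.05495, 0.15385, 0.08791, 0.03297, 0.02198, 0.24176 (working shown to 5 dp, full precision carried).
Each pᵢ ln pᵢ term: 0.40659×(-0.89994)=-0.36591, 0.05495×(-2.90142)=-0.15942, 0.15385×(-1.87180)=-0.28797, 0.08791×(-2.43142)=-0.21375, 0.03297×(-3.41225)=-0.11249, 0.02198×(-3.81771)=-0.08391, 0.24176×(-1.41982)=-0.34325.
Sum = -1.56670, so H' = 1.567.

1.567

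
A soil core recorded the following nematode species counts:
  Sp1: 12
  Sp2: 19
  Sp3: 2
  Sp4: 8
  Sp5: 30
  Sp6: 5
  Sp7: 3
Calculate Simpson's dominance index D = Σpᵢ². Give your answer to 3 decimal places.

0.241

Total N = 12+19+2+8+30+5+3 = 79, so the proportions are 0.1519, 0.24051, 0.02532, 0.10127, 0.37975, 0.06329, 0.03797 (working shown to 5 dp, full precision carried).
D = 0.1519² + 0.24051² + 0.02532² + 0.10127² + 0.37975² + 0.06329² + 0.03797² = 0.02307 + 0.05784 + 0.00064 + 0.01025 + 0.14421 + 0.00401 + 0.00144 = 0.24147.
To 3 decimal places, D = 0.241.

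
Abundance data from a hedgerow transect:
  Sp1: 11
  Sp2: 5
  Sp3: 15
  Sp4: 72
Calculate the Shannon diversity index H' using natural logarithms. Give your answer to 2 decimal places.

Total N = 11+5+15+72 = 103, so the proportions are 0.1068, 0.0485, 0.1456, 0.699 (working shown to 4 dp, full precision carried).
Each pᵢ ln pᵢ term: 0.1068×(-2.2368)=-0.2389, 0.0485×(-3.0253)=-0.1469, 0.1456×(-1.9267)=-0.2806, 0.699×(-0.3581)=-0.2503.
Sum = -0.9166, so H' = 0.92.

0.92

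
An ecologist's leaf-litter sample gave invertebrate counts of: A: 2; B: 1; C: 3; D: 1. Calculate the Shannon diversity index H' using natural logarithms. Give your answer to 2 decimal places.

Total N = 2+1+3+1 = 7, so the proportions are 0.2857, 0.1429, 0.4286, 0.1429 (working shown to 4 dp, full precision carried).
Each pᵢ ln pᵢ term: 0.2857×(-1.2528)=-0.3579, 0.1429×(-1.9459)=-0.2780, 0.4286×(-0.8473)=-0.3631, 0.1429×(-1.9459)=-0.2780.
Sum = -1.2770, so H' = 1.28.

1.28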